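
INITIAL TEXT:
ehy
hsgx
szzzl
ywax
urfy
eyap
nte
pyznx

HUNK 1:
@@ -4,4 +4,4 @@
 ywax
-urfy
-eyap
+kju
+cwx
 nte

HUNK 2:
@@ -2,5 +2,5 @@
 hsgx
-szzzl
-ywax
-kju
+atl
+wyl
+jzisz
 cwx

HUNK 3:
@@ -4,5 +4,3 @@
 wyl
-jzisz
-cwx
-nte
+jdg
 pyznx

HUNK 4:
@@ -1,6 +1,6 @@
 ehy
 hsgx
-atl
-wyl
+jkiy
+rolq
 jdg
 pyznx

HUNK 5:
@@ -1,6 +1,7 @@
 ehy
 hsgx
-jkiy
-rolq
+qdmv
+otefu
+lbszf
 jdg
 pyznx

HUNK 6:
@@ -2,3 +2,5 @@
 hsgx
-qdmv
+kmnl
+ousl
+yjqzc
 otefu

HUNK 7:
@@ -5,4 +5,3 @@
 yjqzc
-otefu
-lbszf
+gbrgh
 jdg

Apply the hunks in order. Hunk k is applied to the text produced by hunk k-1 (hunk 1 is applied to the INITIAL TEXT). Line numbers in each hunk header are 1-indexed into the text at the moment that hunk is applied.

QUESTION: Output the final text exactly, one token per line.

Hunk 1: at line 4 remove [urfy,eyap] add [kju,cwx] -> 8 lines: ehy hsgx szzzl ywax kju cwx nte pyznx
Hunk 2: at line 2 remove [szzzl,ywax,kju] add [atl,wyl,jzisz] -> 8 lines: ehy hsgx atl wyl jzisz cwx nte pyznx
Hunk 3: at line 4 remove [jzisz,cwx,nte] add [jdg] -> 6 lines: ehy hsgx atl wyl jdg pyznx
Hunk 4: at line 1 remove [atl,wyl] add [jkiy,rolq] -> 6 lines: ehy hsgx jkiy rolq jdg pyznx
Hunk 5: at line 1 remove [jkiy,rolq] add [qdmv,otefu,lbszf] -> 7 lines: ehy hsgx qdmv otefu lbszf jdg pyznx
Hunk 6: at line 2 remove [qdmv] add [kmnl,ousl,yjqzc] -> 9 lines: ehy hsgx kmnl ousl yjqzc otefu lbszf jdg pyznx
Hunk 7: at line 5 remove [otefu,lbszf] add [gbrgh] -> 8 lines: ehy hsgx kmnl ousl yjqzc gbrgh jdg pyznx

Answer: ehy
hsgx
kmnl
ousl
yjqzc
gbrgh
jdg
pyznx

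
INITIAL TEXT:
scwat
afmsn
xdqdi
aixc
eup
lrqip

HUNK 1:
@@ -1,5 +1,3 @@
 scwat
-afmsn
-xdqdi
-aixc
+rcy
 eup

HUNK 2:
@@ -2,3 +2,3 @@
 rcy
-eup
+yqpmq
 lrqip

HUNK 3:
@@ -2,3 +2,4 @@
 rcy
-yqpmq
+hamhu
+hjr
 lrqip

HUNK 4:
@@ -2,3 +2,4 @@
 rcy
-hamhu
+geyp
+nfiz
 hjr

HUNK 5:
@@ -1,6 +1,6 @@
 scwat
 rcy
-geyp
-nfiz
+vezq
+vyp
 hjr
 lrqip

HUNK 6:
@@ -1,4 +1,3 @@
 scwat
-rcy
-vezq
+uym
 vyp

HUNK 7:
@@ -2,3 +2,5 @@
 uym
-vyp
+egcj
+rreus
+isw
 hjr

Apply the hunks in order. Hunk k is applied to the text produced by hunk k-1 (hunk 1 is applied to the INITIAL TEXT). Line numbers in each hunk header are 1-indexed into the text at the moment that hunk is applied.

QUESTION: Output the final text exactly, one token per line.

Answer: scwat
uym
egcj
rreus
isw
hjr
lrqip

Derivation:
Hunk 1: at line 1 remove [afmsn,xdqdi,aixc] add [rcy] -> 4 lines: scwat rcy eup lrqip
Hunk 2: at line 2 remove [eup] add [yqpmq] -> 4 lines: scwat rcy yqpmq lrqip
Hunk 3: at line 2 remove [yqpmq] add [hamhu,hjr] -> 5 lines: scwat rcy hamhu hjr lrqip
Hunk 4: at line 2 remove [hamhu] add [geyp,nfiz] -> 6 lines: scwat rcy geyp nfiz hjr lrqip
Hunk 5: at line 1 remove [geyp,nfiz] add [vezq,vyp] -> 6 lines: scwat rcy vezq vyp hjr lrqip
Hunk 6: at line 1 remove [rcy,vezq] add [uym] -> 5 lines: scwat uym vyp hjr lrqip
Hunk 7: at line 2 remove [vyp] add [egcj,rreus,isw] -> 7 lines: scwat uym egcj rreus isw hjr lrqip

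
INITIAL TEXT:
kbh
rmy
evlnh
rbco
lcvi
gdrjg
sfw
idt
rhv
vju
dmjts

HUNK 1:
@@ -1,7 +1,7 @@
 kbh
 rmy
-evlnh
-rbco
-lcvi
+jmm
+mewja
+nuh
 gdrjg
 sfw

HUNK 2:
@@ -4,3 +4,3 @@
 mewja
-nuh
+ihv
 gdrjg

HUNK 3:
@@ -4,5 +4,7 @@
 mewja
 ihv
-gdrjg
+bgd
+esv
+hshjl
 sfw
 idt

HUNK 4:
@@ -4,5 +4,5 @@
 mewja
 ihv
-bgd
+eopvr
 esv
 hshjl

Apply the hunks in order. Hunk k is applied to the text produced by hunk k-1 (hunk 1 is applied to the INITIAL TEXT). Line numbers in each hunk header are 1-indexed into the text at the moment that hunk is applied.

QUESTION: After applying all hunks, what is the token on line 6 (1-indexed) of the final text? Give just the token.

Answer: eopvr

Derivation:
Hunk 1: at line 1 remove [evlnh,rbco,lcvi] add [jmm,mewja,nuh] -> 11 lines: kbh rmy jmm mewja nuh gdrjg sfw idt rhv vju dmjts
Hunk 2: at line 4 remove [nuh] add [ihv] -> 11 lines: kbh rmy jmm mewja ihv gdrjg sfw idt rhv vju dmjts
Hunk 3: at line 4 remove [gdrjg] add [bgd,esv,hshjl] -> 13 lines: kbh rmy jmm mewja ihv bgd esv hshjl sfw idt rhv vju dmjts
Hunk 4: at line 4 remove [bgd] add [eopvr] -> 13 lines: kbh rmy jmm mewja ihv eopvr esv hshjl sfw idt rhv vju dmjts
Final line 6: eopvr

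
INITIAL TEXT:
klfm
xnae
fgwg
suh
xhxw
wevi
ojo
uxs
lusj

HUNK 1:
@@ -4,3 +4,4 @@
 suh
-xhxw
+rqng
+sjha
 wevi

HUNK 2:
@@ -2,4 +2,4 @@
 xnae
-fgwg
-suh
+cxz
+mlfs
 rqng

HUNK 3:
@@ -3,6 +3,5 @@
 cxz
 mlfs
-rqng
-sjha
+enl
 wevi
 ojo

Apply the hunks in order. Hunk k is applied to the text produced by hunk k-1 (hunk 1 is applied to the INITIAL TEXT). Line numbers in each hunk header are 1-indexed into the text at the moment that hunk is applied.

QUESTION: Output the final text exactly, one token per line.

Answer: klfm
xnae
cxz
mlfs
enl
wevi
ojo
uxs
lusj

Derivation:
Hunk 1: at line 4 remove [xhxw] add [rqng,sjha] -> 10 lines: klfm xnae fgwg suh rqng sjha wevi ojo uxs lusj
Hunk 2: at line 2 remove [fgwg,suh] add [cxz,mlfs] -> 10 lines: klfm xnae cxz mlfs rqng sjha wevi ojo uxs lusj
Hunk 3: at line 3 remove [rqng,sjha] add [enl] -> 9 lines: klfm xnae cxz mlfs enl wevi ojo uxs lusj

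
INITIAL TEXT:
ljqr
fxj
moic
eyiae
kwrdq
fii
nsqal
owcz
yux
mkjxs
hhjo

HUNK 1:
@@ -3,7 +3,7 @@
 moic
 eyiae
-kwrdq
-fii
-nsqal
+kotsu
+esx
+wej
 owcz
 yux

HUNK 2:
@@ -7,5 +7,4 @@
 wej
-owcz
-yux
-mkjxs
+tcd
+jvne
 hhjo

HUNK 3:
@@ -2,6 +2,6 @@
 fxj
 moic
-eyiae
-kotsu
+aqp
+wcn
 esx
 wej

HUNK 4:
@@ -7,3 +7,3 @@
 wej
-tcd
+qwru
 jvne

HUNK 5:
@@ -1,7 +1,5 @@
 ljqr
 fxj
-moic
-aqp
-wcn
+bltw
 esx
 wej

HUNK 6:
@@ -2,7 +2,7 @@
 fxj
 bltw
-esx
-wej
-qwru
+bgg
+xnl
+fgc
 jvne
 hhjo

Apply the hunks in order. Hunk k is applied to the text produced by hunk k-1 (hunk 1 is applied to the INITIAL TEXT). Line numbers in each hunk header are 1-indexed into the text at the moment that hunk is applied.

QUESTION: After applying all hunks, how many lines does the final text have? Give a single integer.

Hunk 1: at line 3 remove [kwrdq,fii,nsqal] add [kotsu,esx,wej] -> 11 lines: ljqr fxj moic eyiae kotsu esx wej owcz yux mkjxs hhjo
Hunk 2: at line 7 remove [owcz,yux,mkjxs] add [tcd,jvne] -> 10 lines: ljqr fxj moic eyiae kotsu esx wej tcd jvne hhjo
Hunk 3: at line 2 remove [eyiae,kotsu] add [aqp,wcn] -> 10 lines: ljqr fxj moic aqp wcn esx wej tcd jvne hhjo
Hunk 4: at line 7 remove [tcd] add [qwru] -> 10 lines: ljqr fxj moic aqp wcn esx wej qwru jvne hhjo
Hunk 5: at line 1 remove [moic,aqp,wcn] add [bltw] -> 8 lines: ljqr fxj bltw esx wej qwru jvne hhjo
Hunk 6: at line 2 remove [esx,wej,qwru] add [bgg,xnl,fgc] -> 8 lines: ljqr fxj bltw bgg xnl fgc jvne hhjo
Final line count: 8

Answer: 8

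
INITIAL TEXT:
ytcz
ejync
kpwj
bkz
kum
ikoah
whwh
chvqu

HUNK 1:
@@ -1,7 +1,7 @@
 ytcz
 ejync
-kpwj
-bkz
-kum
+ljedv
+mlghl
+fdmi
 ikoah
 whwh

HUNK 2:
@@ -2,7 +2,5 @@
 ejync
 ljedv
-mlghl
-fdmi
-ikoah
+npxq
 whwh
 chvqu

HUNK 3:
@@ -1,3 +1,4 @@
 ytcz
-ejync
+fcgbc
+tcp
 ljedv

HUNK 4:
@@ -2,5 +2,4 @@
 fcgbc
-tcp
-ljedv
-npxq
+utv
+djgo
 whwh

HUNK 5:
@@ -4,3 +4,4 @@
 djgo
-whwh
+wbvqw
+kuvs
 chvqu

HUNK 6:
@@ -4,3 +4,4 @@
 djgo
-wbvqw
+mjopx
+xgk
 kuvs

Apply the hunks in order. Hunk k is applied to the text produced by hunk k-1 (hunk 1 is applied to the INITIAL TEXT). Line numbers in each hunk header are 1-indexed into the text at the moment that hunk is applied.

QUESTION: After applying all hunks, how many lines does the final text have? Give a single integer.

Answer: 8

Derivation:
Hunk 1: at line 1 remove [kpwj,bkz,kum] add [ljedv,mlghl,fdmi] -> 8 lines: ytcz ejync ljedv mlghl fdmi ikoah whwh chvqu
Hunk 2: at line 2 remove [mlghl,fdmi,ikoah] add [npxq] -> 6 lines: ytcz ejync ljedv npxq whwh chvqu
Hunk 3: at line 1 remove [ejync] add [fcgbc,tcp] -> 7 lines: ytcz fcgbc tcp ljedv npxq whwh chvqu
Hunk 4: at line 2 remove [tcp,ljedv,npxq] add [utv,djgo] -> 6 lines: ytcz fcgbc utv djgo whwh chvqu
Hunk 5: at line 4 remove [whwh] add [wbvqw,kuvs] -> 7 lines: ytcz fcgbc utv djgo wbvqw kuvs chvqu
Hunk 6: at line 4 remove [wbvqw] add [mjopx,xgk] -> 8 lines: ytcz fcgbc utv djgo mjopx xgk kuvs chvqu
Final line count: 8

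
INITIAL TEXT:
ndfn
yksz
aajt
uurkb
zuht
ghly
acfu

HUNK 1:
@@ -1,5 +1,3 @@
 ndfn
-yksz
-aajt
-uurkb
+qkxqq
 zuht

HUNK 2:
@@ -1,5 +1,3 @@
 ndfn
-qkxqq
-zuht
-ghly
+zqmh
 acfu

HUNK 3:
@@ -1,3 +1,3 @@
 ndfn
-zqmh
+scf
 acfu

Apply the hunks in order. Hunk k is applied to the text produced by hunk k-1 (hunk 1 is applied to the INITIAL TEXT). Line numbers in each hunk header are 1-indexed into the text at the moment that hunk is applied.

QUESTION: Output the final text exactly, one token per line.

Answer: ndfn
scf
acfu

Derivation:
Hunk 1: at line 1 remove [yksz,aajt,uurkb] add [qkxqq] -> 5 lines: ndfn qkxqq zuht ghly acfu
Hunk 2: at line 1 remove [qkxqq,zuht,ghly] add [zqmh] -> 3 lines: ndfn zqmh acfu
Hunk 3: at line 1 remove [zqmh] add [scf] -> 3 lines: ndfn scf acfu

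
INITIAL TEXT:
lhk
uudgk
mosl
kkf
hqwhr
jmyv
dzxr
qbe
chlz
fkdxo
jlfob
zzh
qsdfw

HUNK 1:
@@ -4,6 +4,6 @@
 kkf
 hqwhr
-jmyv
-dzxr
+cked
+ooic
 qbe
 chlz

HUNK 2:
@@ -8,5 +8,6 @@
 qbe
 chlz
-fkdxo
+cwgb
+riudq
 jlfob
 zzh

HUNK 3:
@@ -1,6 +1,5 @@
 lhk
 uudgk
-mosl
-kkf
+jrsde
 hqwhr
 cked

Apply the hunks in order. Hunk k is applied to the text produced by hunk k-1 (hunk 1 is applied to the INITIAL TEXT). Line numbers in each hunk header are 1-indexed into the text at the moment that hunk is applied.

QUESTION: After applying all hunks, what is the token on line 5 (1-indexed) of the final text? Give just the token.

Hunk 1: at line 4 remove [jmyv,dzxr] add [cked,ooic] -> 13 lines: lhk uudgk mosl kkf hqwhr cked ooic qbe chlz fkdxo jlfob zzh qsdfw
Hunk 2: at line 8 remove [fkdxo] add [cwgb,riudq] -> 14 lines: lhk uudgk mosl kkf hqwhr cked ooic qbe chlz cwgb riudq jlfob zzh qsdfw
Hunk 3: at line 1 remove [mosl,kkf] add [jrsde] -> 13 lines: lhk uudgk jrsde hqwhr cked ooic qbe chlz cwgb riudq jlfob zzh qsdfw
Final line 5: cked

Answer: cked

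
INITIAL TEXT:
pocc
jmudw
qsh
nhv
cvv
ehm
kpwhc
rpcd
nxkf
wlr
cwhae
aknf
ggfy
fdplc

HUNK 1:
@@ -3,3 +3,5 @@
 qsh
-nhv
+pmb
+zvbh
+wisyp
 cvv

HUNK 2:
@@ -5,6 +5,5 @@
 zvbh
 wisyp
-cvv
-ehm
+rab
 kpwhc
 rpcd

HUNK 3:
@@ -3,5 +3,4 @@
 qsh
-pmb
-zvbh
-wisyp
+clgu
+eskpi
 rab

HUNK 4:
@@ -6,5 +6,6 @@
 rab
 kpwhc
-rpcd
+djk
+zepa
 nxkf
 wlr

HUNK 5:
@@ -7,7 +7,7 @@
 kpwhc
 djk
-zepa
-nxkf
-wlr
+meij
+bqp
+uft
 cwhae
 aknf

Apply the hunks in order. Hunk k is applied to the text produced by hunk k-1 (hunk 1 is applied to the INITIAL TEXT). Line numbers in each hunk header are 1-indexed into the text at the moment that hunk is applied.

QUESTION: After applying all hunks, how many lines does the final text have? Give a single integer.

Answer: 15

Derivation:
Hunk 1: at line 3 remove [nhv] add [pmb,zvbh,wisyp] -> 16 lines: pocc jmudw qsh pmb zvbh wisyp cvv ehm kpwhc rpcd nxkf wlr cwhae aknf ggfy fdplc
Hunk 2: at line 5 remove [cvv,ehm] add [rab] -> 15 lines: pocc jmudw qsh pmb zvbh wisyp rab kpwhc rpcd nxkf wlr cwhae aknf ggfy fdplc
Hunk 3: at line 3 remove [pmb,zvbh,wisyp] add [clgu,eskpi] -> 14 lines: pocc jmudw qsh clgu eskpi rab kpwhc rpcd nxkf wlr cwhae aknf ggfy fdplc
Hunk 4: at line 6 remove [rpcd] add [djk,zepa] -> 15 lines: pocc jmudw qsh clgu eskpi rab kpwhc djk zepa nxkf wlr cwhae aknf ggfy fdplc
Hunk 5: at line 7 remove [zepa,nxkf,wlr] add [meij,bqp,uft] -> 15 lines: pocc jmudw qsh clgu eskpi rab kpwhc djk meij bqp uft cwhae aknf ggfy fdplc
Final line count: 15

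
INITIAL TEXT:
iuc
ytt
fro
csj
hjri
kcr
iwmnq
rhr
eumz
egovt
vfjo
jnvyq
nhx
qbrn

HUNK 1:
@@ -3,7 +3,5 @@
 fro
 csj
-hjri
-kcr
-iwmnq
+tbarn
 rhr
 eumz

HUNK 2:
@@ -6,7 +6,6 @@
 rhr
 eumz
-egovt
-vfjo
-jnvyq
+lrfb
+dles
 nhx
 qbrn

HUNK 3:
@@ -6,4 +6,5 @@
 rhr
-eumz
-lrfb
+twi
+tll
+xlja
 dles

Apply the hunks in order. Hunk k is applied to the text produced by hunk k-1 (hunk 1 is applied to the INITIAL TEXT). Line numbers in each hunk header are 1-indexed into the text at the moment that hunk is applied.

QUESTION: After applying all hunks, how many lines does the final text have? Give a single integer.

Hunk 1: at line 3 remove [hjri,kcr,iwmnq] add [tbarn] -> 12 lines: iuc ytt fro csj tbarn rhr eumz egovt vfjo jnvyq nhx qbrn
Hunk 2: at line 6 remove [egovt,vfjo,jnvyq] add [lrfb,dles] -> 11 lines: iuc ytt fro csj tbarn rhr eumz lrfb dles nhx qbrn
Hunk 3: at line 6 remove [eumz,lrfb] add [twi,tll,xlja] -> 12 lines: iuc ytt fro csj tbarn rhr twi tll xlja dles nhx qbrn
Final line count: 12

Answer: 12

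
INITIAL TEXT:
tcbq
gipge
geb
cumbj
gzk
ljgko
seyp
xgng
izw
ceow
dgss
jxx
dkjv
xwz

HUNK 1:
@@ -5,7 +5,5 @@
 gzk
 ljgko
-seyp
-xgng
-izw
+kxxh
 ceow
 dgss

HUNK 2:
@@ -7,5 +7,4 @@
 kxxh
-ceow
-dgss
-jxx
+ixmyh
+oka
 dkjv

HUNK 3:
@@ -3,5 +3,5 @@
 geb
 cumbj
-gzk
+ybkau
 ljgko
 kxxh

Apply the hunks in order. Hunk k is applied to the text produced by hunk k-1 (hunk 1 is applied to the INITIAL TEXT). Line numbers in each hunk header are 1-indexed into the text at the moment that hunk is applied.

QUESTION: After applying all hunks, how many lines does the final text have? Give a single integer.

Answer: 11

Derivation:
Hunk 1: at line 5 remove [seyp,xgng,izw] add [kxxh] -> 12 lines: tcbq gipge geb cumbj gzk ljgko kxxh ceow dgss jxx dkjv xwz
Hunk 2: at line 7 remove [ceow,dgss,jxx] add [ixmyh,oka] -> 11 lines: tcbq gipge geb cumbj gzk ljgko kxxh ixmyh oka dkjv xwz
Hunk 3: at line 3 remove [gzk] add [ybkau] -> 11 lines: tcbq gipge geb cumbj ybkau ljgko kxxh ixmyh oka dkjv xwz
Final line count: 11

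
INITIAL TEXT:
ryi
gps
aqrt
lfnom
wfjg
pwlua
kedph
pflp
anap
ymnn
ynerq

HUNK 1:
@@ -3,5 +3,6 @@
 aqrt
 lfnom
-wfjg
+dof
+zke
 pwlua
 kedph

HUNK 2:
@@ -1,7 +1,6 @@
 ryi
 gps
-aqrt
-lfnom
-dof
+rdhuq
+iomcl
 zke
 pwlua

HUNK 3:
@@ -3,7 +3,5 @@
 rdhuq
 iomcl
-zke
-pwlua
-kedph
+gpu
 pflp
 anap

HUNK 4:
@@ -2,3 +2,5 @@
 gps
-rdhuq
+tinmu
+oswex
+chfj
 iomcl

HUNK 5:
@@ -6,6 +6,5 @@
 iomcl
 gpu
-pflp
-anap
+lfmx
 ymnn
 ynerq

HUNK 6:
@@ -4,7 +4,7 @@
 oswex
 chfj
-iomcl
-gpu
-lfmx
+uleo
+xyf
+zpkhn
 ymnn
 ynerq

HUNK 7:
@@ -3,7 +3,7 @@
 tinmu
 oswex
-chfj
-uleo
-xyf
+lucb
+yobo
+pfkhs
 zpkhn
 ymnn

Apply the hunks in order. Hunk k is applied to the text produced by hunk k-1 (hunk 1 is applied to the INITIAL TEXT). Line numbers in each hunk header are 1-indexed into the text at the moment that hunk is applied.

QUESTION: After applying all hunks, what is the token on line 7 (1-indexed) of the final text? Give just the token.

Hunk 1: at line 3 remove [wfjg] add [dof,zke] -> 12 lines: ryi gps aqrt lfnom dof zke pwlua kedph pflp anap ymnn ynerq
Hunk 2: at line 1 remove [aqrt,lfnom,dof] add [rdhuq,iomcl] -> 11 lines: ryi gps rdhuq iomcl zke pwlua kedph pflp anap ymnn ynerq
Hunk 3: at line 3 remove [zke,pwlua,kedph] add [gpu] -> 9 lines: ryi gps rdhuq iomcl gpu pflp anap ymnn ynerq
Hunk 4: at line 2 remove [rdhuq] add [tinmu,oswex,chfj] -> 11 lines: ryi gps tinmu oswex chfj iomcl gpu pflp anap ymnn ynerq
Hunk 5: at line 6 remove [pflp,anap] add [lfmx] -> 10 lines: ryi gps tinmu oswex chfj iomcl gpu lfmx ymnn ynerq
Hunk 6: at line 4 remove [iomcl,gpu,lfmx] add [uleo,xyf,zpkhn] -> 10 lines: ryi gps tinmu oswex chfj uleo xyf zpkhn ymnn ynerq
Hunk 7: at line 3 remove [chfj,uleo,xyf] add [lucb,yobo,pfkhs] -> 10 lines: ryi gps tinmu oswex lucb yobo pfkhs zpkhn ymnn ynerq
Final line 7: pfkhs

Answer: pfkhs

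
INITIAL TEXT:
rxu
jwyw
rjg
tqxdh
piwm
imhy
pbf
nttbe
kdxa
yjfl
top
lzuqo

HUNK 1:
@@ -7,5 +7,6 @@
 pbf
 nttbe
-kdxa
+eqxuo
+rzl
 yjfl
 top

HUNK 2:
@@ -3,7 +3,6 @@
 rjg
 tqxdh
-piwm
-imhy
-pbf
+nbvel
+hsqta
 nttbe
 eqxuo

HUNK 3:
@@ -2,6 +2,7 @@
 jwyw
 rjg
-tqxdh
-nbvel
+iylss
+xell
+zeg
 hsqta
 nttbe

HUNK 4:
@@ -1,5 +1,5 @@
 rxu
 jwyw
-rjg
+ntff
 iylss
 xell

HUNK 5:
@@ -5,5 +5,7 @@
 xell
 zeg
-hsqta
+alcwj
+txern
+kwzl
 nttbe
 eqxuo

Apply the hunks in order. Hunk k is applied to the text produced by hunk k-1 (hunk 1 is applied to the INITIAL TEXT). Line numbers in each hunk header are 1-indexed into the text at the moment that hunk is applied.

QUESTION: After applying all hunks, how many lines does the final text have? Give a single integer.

Hunk 1: at line 7 remove [kdxa] add [eqxuo,rzl] -> 13 lines: rxu jwyw rjg tqxdh piwm imhy pbf nttbe eqxuo rzl yjfl top lzuqo
Hunk 2: at line 3 remove [piwm,imhy,pbf] add [nbvel,hsqta] -> 12 lines: rxu jwyw rjg tqxdh nbvel hsqta nttbe eqxuo rzl yjfl top lzuqo
Hunk 3: at line 2 remove [tqxdh,nbvel] add [iylss,xell,zeg] -> 13 lines: rxu jwyw rjg iylss xell zeg hsqta nttbe eqxuo rzl yjfl top lzuqo
Hunk 4: at line 1 remove [rjg] add [ntff] -> 13 lines: rxu jwyw ntff iylss xell zeg hsqta nttbe eqxuo rzl yjfl top lzuqo
Hunk 5: at line 5 remove [hsqta] add [alcwj,txern,kwzl] -> 15 lines: rxu jwyw ntff iylss xell zeg alcwj txern kwzl nttbe eqxuo rzl yjfl top lzuqo
Final line count: 15

Answer: 15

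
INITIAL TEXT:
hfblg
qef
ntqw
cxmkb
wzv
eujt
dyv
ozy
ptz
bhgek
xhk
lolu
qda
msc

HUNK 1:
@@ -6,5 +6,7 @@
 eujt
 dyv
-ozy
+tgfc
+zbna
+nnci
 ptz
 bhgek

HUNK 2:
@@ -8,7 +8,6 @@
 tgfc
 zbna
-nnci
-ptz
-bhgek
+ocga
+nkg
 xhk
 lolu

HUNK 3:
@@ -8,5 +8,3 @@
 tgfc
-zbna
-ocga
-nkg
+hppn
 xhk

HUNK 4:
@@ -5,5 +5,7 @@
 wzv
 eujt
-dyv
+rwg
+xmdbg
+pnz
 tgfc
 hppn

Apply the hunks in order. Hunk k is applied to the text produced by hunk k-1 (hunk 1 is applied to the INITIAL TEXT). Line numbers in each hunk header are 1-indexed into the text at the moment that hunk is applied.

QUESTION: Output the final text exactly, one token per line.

Hunk 1: at line 6 remove [ozy] add [tgfc,zbna,nnci] -> 16 lines: hfblg qef ntqw cxmkb wzv eujt dyv tgfc zbna nnci ptz bhgek xhk lolu qda msc
Hunk 2: at line 8 remove [nnci,ptz,bhgek] add [ocga,nkg] -> 15 lines: hfblg qef ntqw cxmkb wzv eujt dyv tgfc zbna ocga nkg xhk lolu qda msc
Hunk 3: at line 8 remove [zbna,ocga,nkg] add [hppn] -> 13 lines: hfblg qef ntqw cxmkb wzv eujt dyv tgfc hppn xhk lolu qda msc
Hunk 4: at line 5 remove [dyv] add [rwg,xmdbg,pnz] -> 15 lines: hfblg qef ntqw cxmkb wzv eujt rwg xmdbg pnz tgfc hppn xhk lolu qda msc

Answer: hfblg
qef
ntqw
cxmkb
wzv
eujt
rwg
xmdbg
pnz
tgfc
hppn
xhk
lolu
qda
msc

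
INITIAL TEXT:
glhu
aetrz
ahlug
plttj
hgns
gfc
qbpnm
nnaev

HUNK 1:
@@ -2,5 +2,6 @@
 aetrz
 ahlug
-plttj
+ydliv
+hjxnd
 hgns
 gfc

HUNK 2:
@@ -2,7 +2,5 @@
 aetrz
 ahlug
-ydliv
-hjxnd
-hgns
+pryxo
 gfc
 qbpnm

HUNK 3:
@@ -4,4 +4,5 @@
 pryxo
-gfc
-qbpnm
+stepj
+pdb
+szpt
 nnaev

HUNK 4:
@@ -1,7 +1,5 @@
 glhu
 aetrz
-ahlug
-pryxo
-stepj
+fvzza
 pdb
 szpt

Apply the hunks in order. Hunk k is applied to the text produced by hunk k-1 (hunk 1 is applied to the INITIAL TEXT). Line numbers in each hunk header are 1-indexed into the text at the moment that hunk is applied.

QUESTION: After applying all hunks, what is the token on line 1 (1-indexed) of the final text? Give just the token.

Hunk 1: at line 2 remove [plttj] add [ydliv,hjxnd] -> 9 lines: glhu aetrz ahlug ydliv hjxnd hgns gfc qbpnm nnaev
Hunk 2: at line 2 remove [ydliv,hjxnd,hgns] add [pryxo] -> 7 lines: glhu aetrz ahlug pryxo gfc qbpnm nnaev
Hunk 3: at line 4 remove [gfc,qbpnm] add [stepj,pdb,szpt] -> 8 lines: glhu aetrz ahlug pryxo stepj pdb szpt nnaev
Hunk 4: at line 1 remove [ahlug,pryxo,stepj] add [fvzza] -> 6 lines: glhu aetrz fvzza pdb szpt nnaev
Final line 1: glhu

Answer: glhu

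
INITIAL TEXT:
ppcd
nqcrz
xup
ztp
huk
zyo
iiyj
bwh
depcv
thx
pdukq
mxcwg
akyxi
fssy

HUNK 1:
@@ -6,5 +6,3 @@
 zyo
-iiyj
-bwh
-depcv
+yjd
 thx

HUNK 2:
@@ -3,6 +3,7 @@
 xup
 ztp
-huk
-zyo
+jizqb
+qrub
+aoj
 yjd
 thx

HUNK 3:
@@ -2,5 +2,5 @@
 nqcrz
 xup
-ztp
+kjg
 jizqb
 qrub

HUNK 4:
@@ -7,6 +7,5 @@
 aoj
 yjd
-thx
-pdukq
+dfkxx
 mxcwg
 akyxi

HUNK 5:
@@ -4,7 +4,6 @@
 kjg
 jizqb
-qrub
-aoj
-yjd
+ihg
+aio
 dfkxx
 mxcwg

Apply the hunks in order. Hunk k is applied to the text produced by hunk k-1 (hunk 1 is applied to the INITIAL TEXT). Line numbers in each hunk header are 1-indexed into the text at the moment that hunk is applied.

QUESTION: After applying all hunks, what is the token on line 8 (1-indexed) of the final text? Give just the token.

Hunk 1: at line 6 remove [iiyj,bwh,depcv] add [yjd] -> 12 lines: ppcd nqcrz xup ztp huk zyo yjd thx pdukq mxcwg akyxi fssy
Hunk 2: at line 3 remove [huk,zyo] add [jizqb,qrub,aoj] -> 13 lines: ppcd nqcrz xup ztp jizqb qrub aoj yjd thx pdukq mxcwg akyxi fssy
Hunk 3: at line 2 remove [ztp] add [kjg] -> 13 lines: ppcd nqcrz xup kjg jizqb qrub aoj yjd thx pdukq mxcwg akyxi fssy
Hunk 4: at line 7 remove [thx,pdukq] add [dfkxx] -> 12 lines: ppcd nqcrz xup kjg jizqb qrub aoj yjd dfkxx mxcwg akyxi fssy
Hunk 5: at line 4 remove [qrub,aoj,yjd] add [ihg,aio] -> 11 lines: ppcd nqcrz xup kjg jizqb ihg aio dfkxx mxcwg akyxi fssy
Final line 8: dfkxx

Answer: dfkxx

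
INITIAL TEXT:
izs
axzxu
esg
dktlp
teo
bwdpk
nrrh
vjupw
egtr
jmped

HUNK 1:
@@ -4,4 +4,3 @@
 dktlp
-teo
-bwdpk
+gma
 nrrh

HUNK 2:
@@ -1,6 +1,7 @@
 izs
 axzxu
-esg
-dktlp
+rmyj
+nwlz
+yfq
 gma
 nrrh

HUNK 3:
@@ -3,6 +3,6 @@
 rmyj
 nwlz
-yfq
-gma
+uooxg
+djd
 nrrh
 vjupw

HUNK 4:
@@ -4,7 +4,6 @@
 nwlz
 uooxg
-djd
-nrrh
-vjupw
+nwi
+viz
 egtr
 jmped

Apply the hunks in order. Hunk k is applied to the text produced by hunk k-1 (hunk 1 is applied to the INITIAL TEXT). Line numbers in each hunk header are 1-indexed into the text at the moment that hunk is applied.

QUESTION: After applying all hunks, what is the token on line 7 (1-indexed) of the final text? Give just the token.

Answer: viz

Derivation:
Hunk 1: at line 4 remove [teo,bwdpk] add [gma] -> 9 lines: izs axzxu esg dktlp gma nrrh vjupw egtr jmped
Hunk 2: at line 1 remove [esg,dktlp] add [rmyj,nwlz,yfq] -> 10 lines: izs axzxu rmyj nwlz yfq gma nrrh vjupw egtr jmped
Hunk 3: at line 3 remove [yfq,gma] add [uooxg,djd] -> 10 lines: izs axzxu rmyj nwlz uooxg djd nrrh vjupw egtr jmped
Hunk 4: at line 4 remove [djd,nrrh,vjupw] add [nwi,viz] -> 9 lines: izs axzxu rmyj nwlz uooxg nwi viz egtr jmped
Final line 7: viz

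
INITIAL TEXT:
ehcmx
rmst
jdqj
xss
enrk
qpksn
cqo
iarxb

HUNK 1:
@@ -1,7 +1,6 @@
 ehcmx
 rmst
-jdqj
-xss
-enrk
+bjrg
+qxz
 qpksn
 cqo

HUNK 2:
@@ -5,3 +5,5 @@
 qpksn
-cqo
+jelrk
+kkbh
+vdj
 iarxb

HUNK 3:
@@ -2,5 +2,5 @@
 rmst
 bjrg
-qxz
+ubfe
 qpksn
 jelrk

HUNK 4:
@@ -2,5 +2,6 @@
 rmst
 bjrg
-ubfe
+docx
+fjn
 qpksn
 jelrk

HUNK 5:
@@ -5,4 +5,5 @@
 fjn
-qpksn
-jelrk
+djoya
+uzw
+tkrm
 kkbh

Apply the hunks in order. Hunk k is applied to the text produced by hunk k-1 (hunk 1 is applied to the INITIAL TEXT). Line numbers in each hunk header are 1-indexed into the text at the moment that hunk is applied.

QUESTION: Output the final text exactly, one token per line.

Answer: ehcmx
rmst
bjrg
docx
fjn
djoya
uzw
tkrm
kkbh
vdj
iarxb

Derivation:
Hunk 1: at line 1 remove [jdqj,xss,enrk] add [bjrg,qxz] -> 7 lines: ehcmx rmst bjrg qxz qpksn cqo iarxb
Hunk 2: at line 5 remove [cqo] add [jelrk,kkbh,vdj] -> 9 lines: ehcmx rmst bjrg qxz qpksn jelrk kkbh vdj iarxb
Hunk 3: at line 2 remove [qxz] add [ubfe] -> 9 lines: ehcmx rmst bjrg ubfe qpksn jelrk kkbh vdj iarxb
Hunk 4: at line 2 remove [ubfe] add [docx,fjn] -> 10 lines: ehcmx rmst bjrg docx fjn qpksn jelrk kkbh vdj iarxb
Hunk 5: at line 5 remove [qpksn,jelrk] add [djoya,uzw,tkrm] -> 11 lines: ehcmx rmst bjrg docx fjn djoya uzw tkrm kkbh vdj iarxb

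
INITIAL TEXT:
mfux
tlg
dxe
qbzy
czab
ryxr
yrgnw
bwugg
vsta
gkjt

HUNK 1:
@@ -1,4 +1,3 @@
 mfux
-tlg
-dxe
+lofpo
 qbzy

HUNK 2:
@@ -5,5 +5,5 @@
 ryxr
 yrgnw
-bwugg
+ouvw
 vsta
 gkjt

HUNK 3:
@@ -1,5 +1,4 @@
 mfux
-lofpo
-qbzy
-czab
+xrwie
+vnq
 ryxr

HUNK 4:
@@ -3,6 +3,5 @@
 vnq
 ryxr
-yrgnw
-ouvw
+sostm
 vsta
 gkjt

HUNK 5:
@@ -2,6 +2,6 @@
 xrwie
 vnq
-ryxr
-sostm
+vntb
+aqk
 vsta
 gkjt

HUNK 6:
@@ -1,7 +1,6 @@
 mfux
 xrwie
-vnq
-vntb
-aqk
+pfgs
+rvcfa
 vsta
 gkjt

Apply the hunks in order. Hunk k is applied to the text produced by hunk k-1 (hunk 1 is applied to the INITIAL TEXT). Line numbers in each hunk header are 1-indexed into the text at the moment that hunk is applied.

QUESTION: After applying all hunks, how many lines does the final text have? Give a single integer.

Hunk 1: at line 1 remove [tlg,dxe] add [lofpo] -> 9 lines: mfux lofpo qbzy czab ryxr yrgnw bwugg vsta gkjt
Hunk 2: at line 5 remove [bwugg] add [ouvw] -> 9 lines: mfux lofpo qbzy czab ryxr yrgnw ouvw vsta gkjt
Hunk 3: at line 1 remove [lofpo,qbzy,czab] add [xrwie,vnq] -> 8 lines: mfux xrwie vnq ryxr yrgnw ouvw vsta gkjt
Hunk 4: at line 3 remove [yrgnw,ouvw] add [sostm] -> 7 lines: mfux xrwie vnq ryxr sostm vsta gkjt
Hunk 5: at line 2 remove [ryxr,sostm] add [vntb,aqk] -> 7 lines: mfux xrwie vnq vntb aqk vsta gkjt
Hunk 6: at line 1 remove [vnq,vntb,aqk] add [pfgs,rvcfa] -> 6 lines: mfux xrwie pfgs rvcfa vsta gkjt
Final line count: 6

Answer: 6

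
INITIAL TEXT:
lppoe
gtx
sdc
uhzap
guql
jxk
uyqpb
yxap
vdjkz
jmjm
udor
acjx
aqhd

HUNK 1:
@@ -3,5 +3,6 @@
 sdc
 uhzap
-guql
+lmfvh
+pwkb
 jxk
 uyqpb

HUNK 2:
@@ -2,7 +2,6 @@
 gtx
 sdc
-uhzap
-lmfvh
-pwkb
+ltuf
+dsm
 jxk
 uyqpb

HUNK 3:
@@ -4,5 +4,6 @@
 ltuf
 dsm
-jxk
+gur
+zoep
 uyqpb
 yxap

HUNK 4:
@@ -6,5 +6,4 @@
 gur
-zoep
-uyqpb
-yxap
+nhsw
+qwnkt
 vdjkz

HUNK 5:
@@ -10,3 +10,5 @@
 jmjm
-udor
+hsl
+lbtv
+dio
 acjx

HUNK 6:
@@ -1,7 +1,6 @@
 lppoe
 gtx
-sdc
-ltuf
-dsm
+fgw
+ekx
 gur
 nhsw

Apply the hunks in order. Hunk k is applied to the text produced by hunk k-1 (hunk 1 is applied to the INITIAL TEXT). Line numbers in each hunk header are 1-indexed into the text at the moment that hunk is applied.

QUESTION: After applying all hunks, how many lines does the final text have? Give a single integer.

Answer: 14

Derivation:
Hunk 1: at line 3 remove [guql] add [lmfvh,pwkb] -> 14 lines: lppoe gtx sdc uhzap lmfvh pwkb jxk uyqpb yxap vdjkz jmjm udor acjx aqhd
Hunk 2: at line 2 remove [uhzap,lmfvh,pwkb] add [ltuf,dsm] -> 13 lines: lppoe gtx sdc ltuf dsm jxk uyqpb yxap vdjkz jmjm udor acjx aqhd
Hunk 3: at line 4 remove [jxk] add [gur,zoep] -> 14 lines: lppoe gtx sdc ltuf dsm gur zoep uyqpb yxap vdjkz jmjm udor acjx aqhd
Hunk 4: at line 6 remove [zoep,uyqpb,yxap] add [nhsw,qwnkt] -> 13 lines: lppoe gtx sdc ltuf dsm gur nhsw qwnkt vdjkz jmjm udor acjx aqhd
Hunk 5: at line 10 remove [udor] add [hsl,lbtv,dio] -> 15 lines: lppoe gtx sdc ltuf dsm gur nhsw qwnkt vdjkz jmjm hsl lbtv dio acjx aqhd
Hunk 6: at line 1 remove [sdc,ltuf,dsm] add [fgw,ekx] -> 14 lines: lppoe gtx fgw ekx gur nhsw qwnkt vdjkz jmjm hsl lbtv dio acjx aqhd
Final line count: 14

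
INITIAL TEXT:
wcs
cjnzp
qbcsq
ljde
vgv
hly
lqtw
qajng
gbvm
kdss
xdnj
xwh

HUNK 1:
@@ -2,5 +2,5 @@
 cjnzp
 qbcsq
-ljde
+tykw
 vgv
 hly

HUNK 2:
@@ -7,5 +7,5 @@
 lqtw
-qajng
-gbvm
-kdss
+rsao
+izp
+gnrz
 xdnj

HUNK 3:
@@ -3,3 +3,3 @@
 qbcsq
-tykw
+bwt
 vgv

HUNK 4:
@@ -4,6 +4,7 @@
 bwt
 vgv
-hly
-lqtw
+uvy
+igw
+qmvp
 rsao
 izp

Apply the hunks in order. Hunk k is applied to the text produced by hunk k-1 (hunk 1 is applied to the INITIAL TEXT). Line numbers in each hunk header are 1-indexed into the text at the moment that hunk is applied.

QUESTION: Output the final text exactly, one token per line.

Answer: wcs
cjnzp
qbcsq
bwt
vgv
uvy
igw
qmvp
rsao
izp
gnrz
xdnj
xwh

Derivation:
Hunk 1: at line 2 remove [ljde] add [tykw] -> 12 lines: wcs cjnzp qbcsq tykw vgv hly lqtw qajng gbvm kdss xdnj xwh
Hunk 2: at line 7 remove [qajng,gbvm,kdss] add [rsao,izp,gnrz] -> 12 lines: wcs cjnzp qbcsq tykw vgv hly lqtw rsao izp gnrz xdnj xwh
Hunk 3: at line 3 remove [tykw] add [bwt] -> 12 lines: wcs cjnzp qbcsq bwt vgv hly lqtw rsao izp gnrz xdnj xwh
Hunk 4: at line 4 remove [hly,lqtw] add [uvy,igw,qmvp] -> 13 lines: wcs cjnzp qbcsq bwt vgv uvy igw qmvp rsao izp gnrz xdnj xwh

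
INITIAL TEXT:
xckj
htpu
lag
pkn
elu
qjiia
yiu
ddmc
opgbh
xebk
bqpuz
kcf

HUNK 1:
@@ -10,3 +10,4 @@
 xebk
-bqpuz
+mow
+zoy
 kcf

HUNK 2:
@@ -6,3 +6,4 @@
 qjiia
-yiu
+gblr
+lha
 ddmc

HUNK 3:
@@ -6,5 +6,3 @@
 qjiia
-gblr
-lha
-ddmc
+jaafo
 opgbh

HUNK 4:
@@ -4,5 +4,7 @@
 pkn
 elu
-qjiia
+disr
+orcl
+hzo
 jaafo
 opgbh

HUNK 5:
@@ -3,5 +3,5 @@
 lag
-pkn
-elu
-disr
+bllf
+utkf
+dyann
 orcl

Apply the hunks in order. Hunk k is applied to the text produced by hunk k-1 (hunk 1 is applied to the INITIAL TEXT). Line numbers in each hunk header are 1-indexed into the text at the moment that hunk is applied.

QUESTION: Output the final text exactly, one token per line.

Answer: xckj
htpu
lag
bllf
utkf
dyann
orcl
hzo
jaafo
opgbh
xebk
mow
zoy
kcf

Derivation:
Hunk 1: at line 10 remove [bqpuz] add [mow,zoy] -> 13 lines: xckj htpu lag pkn elu qjiia yiu ddmc opgbh xebk mow zoy kcf
Hunk 2: at line 6 remove [yiu] add [gblr,lha] -> 14 lines: xckj htpu lag pkn elu qjiia gblr lha ddmc opgbh xebk mow zoy kcf
Hunk 3: at line 6 remove [gblr,lha,ddmc] add [jaafo] -> 12 lines: xckj htpu lag pkn elu qjiia jaafo opgbh xebk mow zoy kcf
Hunk 4: at line 4 remove [qjiia] add [disr,orcl,hzo] -> 14 lines: xckj htpu lag pkn elu disr orcl hzo jaafo opgbh xebk mow zoy kcf
Hunk 5: at line 3 remove [pkn,elu,disr] add [bllf,utkf,dyann] -> 14 lines: xckj htpu lag bllf utkf dyann orcl hzo jaafo opgbh xebk mow zoy kcf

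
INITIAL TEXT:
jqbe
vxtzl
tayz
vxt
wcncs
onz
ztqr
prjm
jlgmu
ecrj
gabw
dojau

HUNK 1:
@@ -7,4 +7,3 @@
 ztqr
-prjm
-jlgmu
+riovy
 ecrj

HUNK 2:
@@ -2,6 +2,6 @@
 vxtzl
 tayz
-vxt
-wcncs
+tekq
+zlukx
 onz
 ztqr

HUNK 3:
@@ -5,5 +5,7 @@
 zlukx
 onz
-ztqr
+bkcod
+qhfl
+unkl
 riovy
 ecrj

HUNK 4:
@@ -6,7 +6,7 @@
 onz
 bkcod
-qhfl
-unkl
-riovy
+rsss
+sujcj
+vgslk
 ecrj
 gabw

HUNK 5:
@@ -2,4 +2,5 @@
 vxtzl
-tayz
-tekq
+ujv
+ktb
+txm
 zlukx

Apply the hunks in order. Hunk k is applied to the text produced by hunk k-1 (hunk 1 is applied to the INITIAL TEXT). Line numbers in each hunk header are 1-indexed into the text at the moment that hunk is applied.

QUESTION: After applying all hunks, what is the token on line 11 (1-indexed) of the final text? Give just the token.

Answer: vgslk

Derivation:
Hunk 1: at line 7 remove [prjm,jlgmu] add [riovy] -> 11 lines: jqbe vxtzl tayz vxt wcncs onz ztqr riovy ecrj gabw dojau
Hunk 2: at line 2 remove [vxt,wcncs] add [tekq,zlukx] -> 11 lines: jqbe vxtzl tayz tekq zlukx onz ztqr riovy ecrj gabw dojau
Hunk 3: at line 5 remove [ztqr] add [bkcod,qhfl,unkl] -> 13 lines: jqbe vxtzl tayz tekq zlukx onz bkcod qhfl unkl riovy ecrj gabw dojau
Hunk 4: at line 6 remove [qhfl,unkl,riovy] add [rsss,sujcj,vgslk] -> 13 lines: jqbe vxtzl tayz tekq zlukx onz bkcod rsss sujcj vgslk ecrj gabw dojau
Hunk 5: at line 2 remove [tayz,tekq] add [ujv,ktb,txm] -> 14 lines: jqbe vxtzl ujv ktb txm zlukx onz bkcod rsss sujcj vgslk ecrj gabw dojau
Final line 11: vgslk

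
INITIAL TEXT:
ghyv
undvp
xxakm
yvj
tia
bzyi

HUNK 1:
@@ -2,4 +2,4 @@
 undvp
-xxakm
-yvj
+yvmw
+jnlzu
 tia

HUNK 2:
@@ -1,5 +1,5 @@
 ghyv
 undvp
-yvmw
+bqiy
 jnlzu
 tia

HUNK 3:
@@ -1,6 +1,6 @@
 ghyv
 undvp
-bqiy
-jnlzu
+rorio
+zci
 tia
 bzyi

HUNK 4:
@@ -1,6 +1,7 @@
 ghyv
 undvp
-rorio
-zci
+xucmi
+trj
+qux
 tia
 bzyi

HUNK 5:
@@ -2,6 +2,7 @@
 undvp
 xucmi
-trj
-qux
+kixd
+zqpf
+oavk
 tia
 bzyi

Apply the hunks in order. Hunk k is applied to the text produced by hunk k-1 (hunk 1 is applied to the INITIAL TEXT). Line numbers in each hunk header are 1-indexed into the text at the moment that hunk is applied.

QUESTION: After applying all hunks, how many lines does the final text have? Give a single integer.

Answer: 8

Derivation:
Hunk 1: at line 2 remove [xxakm,yvj] add [yvmw,jnlzu] -> 6 lines: ghyv undvp yvmw jnlzu tia bzyi
Hunk 2: at line 1 remove [yvmw] add [bqiy] -> 6 lines: ghyv undvp bqiy jnlzu tia bzyi
Hunk 3: at line 1 remove [bqiy,jnlzu] add [rorio,zci] -> 6 lines: ghyv undvp rorio zci tia bzyi
Hunk 4: at line 1 remove [rorio,zci] add [xucmi,trj,qux] -> 7 lines: ghyv undvp xucmi trj qux tia bzyi
Hunk 5: at line 2 remove [trj,qux] add [kixd,zqpf,oavk] -> 8 lines: ghyv undvp xucmi kixd zqpf oavk tia bzyi
Final line count: 8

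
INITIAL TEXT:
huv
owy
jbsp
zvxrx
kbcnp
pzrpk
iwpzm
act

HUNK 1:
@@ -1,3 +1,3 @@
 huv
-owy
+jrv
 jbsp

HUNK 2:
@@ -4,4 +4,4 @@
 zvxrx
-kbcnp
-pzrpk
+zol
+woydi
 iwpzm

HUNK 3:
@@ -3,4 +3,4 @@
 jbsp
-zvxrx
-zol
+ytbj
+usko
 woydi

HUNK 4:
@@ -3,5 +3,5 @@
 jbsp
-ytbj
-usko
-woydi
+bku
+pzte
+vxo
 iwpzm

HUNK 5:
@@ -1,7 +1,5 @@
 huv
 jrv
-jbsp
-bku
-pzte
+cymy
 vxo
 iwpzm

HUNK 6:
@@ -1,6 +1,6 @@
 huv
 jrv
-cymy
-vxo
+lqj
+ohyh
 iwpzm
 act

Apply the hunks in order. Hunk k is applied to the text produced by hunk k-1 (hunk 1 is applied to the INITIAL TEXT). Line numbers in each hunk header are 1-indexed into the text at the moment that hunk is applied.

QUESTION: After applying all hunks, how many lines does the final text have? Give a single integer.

Answer: 6

Derivation:
Hunk 1: at line 1 remove [owy] add [jrv] -> 8 lines: huv jrv jbsp zvxrx kbcnp pzrpk iwpzm act
Hunk 2: at line 4 remove [kbcnp,pzrpk] add [zol,woydi] -> 8 lines: huv jrv jbsp zvxrx zol woydi iwpzm act
Hunk 3: at line 3 remove [zvxrx,zol] add [ytbj,usko] -> 8 lines: huv jrv jbsp ytbj usko woydi iwpzm act
Hunk 4: at line 3 remove [ytbj,usko,woydi] add [bku,pzte,vxo] -> 8 lines: huv jrv jbsp bku pzte vxo iwpzm act
Hunk 5: at line 1 remove [jbsp,bku,pzte] add [cymy] -> 6 lines: huv jrv cymy vxo iwpzm act
Hunk 6: at line 1 remove [cymy,vxo] add [lqj,ohyh] -> 6 lines: huv jrv lqj ohyh iwpzm act
Final line count: 6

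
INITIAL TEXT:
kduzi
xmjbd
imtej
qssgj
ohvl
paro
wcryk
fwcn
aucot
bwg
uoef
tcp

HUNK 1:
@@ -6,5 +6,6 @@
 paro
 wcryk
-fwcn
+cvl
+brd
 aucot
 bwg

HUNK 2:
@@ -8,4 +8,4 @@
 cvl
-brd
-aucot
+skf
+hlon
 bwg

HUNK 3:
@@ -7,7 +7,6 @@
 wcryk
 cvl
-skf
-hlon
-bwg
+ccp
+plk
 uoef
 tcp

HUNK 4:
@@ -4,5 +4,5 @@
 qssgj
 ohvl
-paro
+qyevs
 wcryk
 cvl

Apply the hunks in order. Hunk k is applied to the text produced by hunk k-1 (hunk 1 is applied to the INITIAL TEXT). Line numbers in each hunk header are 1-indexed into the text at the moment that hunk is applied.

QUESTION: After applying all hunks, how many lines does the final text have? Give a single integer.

Hunk 1: at line 6 remove [fwcn] add [cvl,brd] -> 13 lines: kduzi xmjbd imtej qssgj ohvl paro wcryk cvl brd aucot bwg uoef tcp
Hunk 2: at line 8 remove [brd,aucot] add [skf,hlon] -> 13 lines: kduzi xmjbd imtej qssgj ohvl paro wcryk cvl skf hlon bwg uoef tcp
Hunk 3: at line 7 remove [skf,hlon,bwg] add [ccp,plk] -> 12 lines: kduzi xmjbd imtej qssgj ohvl paro wcryk cvl ccp plk uoef tcp
Hunk 4: at line 4 remove [paro] add [qyevs] -> 12 lines: kduzi xmjbd imtej qssgj ohvl qyevs wcryk cvl ccp plk uoef tcp
Final line count: 12

Answer: 12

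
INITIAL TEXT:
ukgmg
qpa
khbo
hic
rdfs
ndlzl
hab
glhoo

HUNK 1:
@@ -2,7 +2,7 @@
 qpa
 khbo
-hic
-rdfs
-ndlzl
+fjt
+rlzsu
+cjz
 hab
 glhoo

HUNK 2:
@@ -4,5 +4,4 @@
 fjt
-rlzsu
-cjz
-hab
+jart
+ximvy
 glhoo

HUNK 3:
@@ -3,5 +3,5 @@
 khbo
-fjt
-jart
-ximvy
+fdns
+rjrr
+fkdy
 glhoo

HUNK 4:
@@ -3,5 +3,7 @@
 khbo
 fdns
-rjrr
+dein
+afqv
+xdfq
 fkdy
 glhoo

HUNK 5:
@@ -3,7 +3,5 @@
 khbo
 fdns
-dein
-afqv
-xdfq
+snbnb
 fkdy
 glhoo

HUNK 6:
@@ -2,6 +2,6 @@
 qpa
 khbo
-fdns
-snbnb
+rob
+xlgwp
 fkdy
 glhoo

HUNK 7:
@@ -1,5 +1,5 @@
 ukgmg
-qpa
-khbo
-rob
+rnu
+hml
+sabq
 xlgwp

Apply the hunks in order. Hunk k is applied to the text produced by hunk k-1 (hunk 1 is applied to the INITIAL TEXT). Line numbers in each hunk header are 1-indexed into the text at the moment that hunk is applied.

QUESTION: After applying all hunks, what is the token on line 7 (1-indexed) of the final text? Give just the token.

Hunk 1: at line 2 remove [hic,rdfs,ndlzl] add [fjt,rlzsu,cjz] -> 8 lines: ukgmg qpa khbo fjt rlzsu cjz hab glhoo
Hunk 2: at line 4 remove [rlzsu,cjz,hab] add [jart,ximvy] -> 7 lines: ukgmg qpa khbo fjt jart ximvy glhoo
Hunk 3: at line 3 remove [fjt,jart,ximvy] add [fdns,rjrr,fkdy] -> 7 lines: ukgmg qpa khbo fdns rjrr fkdy glhoo
Hunk 4: at line 3 remove [rjrr] add [dein,afqv,xdfq] -> 9 lines: ukgmg qpa khbo fdns dein afqv xdfq fkdy glhoo
Hunk 5: at line 3 remove [dein,afqv,xdfq] add [snbnb] -> 7 lines: ukgmg qpa khbo fdns snbnb fkdy glhoo
Hunk 6: at line 2 remove [fdns,snbnb] add [rob,xlgwp] -> 7 lines: ukgmg qpa khbo rob xlgwp fkdy glhoo
Hunk 7: at line 1 remove [qpa,khbo,rob] add [rnu,hml,sabq] -> 7 lines: ukgmg rnu hml sabq xlgwp fkdy glhoo
Final line 7: glhoo

Answer: glhoo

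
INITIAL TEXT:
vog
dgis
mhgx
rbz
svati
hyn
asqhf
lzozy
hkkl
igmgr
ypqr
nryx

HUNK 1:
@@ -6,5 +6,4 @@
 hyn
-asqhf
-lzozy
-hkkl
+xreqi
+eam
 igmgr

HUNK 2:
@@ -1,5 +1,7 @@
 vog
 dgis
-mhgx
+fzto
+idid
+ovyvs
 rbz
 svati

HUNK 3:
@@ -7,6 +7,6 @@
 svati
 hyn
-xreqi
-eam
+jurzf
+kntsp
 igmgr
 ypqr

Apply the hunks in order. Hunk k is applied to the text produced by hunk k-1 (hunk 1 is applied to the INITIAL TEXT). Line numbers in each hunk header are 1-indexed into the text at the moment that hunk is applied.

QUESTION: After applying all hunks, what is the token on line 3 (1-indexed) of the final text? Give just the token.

Hunk 1: at line 6 remove [asqhf,lzozy,hkkl] add [xreqi,eam] -> 11 lines: vog dgis mhgx rbz svati hyn xreqi eam igmgr ypqr nryx
Hunk 2: at line 1 remove [mhgx] add [fzto,idid,ovyvs] -> 13 lines: vog dgis fzto idid ovyvs rbz svati hyn xreqi eam igmgr ypqr nryx
Hunk 3: at line 7 remove [xreqi,eam] add [jurzf,kntsp] -> 13 lines: vog dgis fzto idid ovyvs rbz svati hyn jurzf kntsp igmgr ypqr nryx
Final line 3: fzto

Answer: fzto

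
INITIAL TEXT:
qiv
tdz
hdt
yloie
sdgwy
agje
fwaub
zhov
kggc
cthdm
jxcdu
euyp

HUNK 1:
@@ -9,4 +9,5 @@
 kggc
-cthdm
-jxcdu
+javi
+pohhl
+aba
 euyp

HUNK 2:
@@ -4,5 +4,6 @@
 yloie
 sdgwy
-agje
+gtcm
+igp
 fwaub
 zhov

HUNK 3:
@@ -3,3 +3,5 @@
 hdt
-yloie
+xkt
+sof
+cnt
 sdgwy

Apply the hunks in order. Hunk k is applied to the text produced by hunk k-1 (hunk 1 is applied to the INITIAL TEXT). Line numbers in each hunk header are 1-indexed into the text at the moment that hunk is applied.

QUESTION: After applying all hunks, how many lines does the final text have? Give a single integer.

Answer: 16

Derivation:
Hunk 1: at line 9 remove [cthdm,jxcdu] add [javi,pohhl,aba] -> 13 lines: qiv tdz hdt yloie sdgwy agje fwaub zhov kggc javi pohhl aba euyp
Hunk 2: at line 4 remove [agje] add [gtcm,igp] -> 14 lines: qiv tdz hdt yloie sdgwy gtcm igp fwaub zhov kggc javi pohhl aba euyp
Hunk 3: at line 3 remove [yloie] add [xkt,sof,cnt] -> 16 lines: qiv tdz hdt xkt sof cnt sdgwy gtcm igp fwaub zhov kggc javi pohhl aba euyp
Final line count: 16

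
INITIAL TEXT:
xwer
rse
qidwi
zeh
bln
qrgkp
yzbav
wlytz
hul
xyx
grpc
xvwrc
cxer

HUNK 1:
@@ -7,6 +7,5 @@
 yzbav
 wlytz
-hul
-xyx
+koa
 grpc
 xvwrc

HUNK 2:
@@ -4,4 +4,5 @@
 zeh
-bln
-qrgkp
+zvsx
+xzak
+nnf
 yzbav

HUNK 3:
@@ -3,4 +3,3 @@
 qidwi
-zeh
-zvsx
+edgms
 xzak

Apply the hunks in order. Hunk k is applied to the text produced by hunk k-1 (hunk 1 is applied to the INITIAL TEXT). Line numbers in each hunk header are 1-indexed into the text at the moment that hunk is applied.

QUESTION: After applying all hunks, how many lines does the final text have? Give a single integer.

Answer: 12

Derivation:
Hunk 1: at line 7 remove [hul,xyx] add [koa] -> 12 lines: xwer rse qidwi zeh bln qrgkp yzbav wlytz koa grpc xvwrc cxer
Hunk 2: at line 4 remove [bln,qrgkp] add [zvsx,xzak,nnf] -> 13 lines: xwer rse qidwi zeh zvsx xzak nnf yzbav wlytz koa grpc xvwrc cxer
Hunk 3: at line 3 remove [zeh,zvsx] add [edgms] -> 12 lines: xwer rse qidwi edgms xzak nnf yzbav wlytz koa grpc xvwrc cxer
Final line count: 12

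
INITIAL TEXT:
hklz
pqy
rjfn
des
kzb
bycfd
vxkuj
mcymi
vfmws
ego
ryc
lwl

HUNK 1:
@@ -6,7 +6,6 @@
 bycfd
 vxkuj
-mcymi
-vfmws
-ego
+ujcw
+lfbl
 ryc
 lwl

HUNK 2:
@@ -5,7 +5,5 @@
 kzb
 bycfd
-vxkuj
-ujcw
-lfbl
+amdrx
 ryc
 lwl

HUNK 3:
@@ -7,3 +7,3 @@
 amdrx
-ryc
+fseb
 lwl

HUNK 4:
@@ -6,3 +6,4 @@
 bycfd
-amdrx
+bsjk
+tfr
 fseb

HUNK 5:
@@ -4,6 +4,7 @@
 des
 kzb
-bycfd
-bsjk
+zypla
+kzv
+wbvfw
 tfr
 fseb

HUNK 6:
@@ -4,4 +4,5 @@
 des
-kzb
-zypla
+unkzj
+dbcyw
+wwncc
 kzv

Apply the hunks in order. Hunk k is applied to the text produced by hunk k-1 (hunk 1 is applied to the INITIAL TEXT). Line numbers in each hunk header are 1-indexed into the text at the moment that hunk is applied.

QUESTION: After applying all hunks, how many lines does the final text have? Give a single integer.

Hunk 1: at line 6 remove [mcymi,vfmws,ego] add [ujcw,lfbl] -> 11 lines: hklz pqy rjfn des kzb bycfd vxkuj ujcw lfbl ryc lwl
Hunk 2: at line 5 remove [vxkuj,ujcw,lfbl] add [amdrx] -> 9 lines: hklz pqy rjfn des kzb bycfd amdrx ryc lwl
Hunk 3: at line 7 remove [ryc] add [fseb] -> 9 lines: hklz pqy rjfn des kzb bycfd amdrx fseb lwl
Hunk 4: at line 6 remove [amdrx] add [bsjk,tfr] -> 10 lines: hklz pqy rjfn des kzb bycfd bsjk tfr fseb lwl
Hunk 5: at line 4 remove [bycfd,bsjk] add [zypla,kzv,wbvfw] -> 11 lines: hklz pqy rjfn des kzb zypla kzv wbvfw tfr fseb lwl
Hunk 6: at line 4 remove [kzb,zypla] add [unkzj,dbcyw,wwncc] -> 12 lines: hklz pqy rjfn des unkzj dbcyw wwncc kzv wbvfw tfr fseb lwl
Final line count: 12

Answer: 12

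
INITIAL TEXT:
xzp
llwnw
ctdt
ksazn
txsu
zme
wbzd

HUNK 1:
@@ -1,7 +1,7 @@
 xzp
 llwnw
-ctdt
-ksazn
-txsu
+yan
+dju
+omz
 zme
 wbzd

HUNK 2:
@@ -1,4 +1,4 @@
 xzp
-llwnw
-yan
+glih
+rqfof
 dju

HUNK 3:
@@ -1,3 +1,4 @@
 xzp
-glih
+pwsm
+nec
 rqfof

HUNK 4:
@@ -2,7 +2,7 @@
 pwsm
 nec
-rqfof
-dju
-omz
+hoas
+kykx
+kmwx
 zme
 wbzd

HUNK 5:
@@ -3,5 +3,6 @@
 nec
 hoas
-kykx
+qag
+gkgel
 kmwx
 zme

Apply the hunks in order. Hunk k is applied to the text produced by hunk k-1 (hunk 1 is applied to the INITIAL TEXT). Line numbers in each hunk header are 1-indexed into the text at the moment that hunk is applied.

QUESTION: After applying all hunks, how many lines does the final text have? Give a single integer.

Hunk 1: at line 1 remove [ctdt,ksazn,txsu] add [yan,dju,omz] -> 7 lines: xzp llwnw yan dju omz zme wbzd
Hunk 2: at line 1 remove [llwnw,yan] add [glih,rqfof] -> 7 lines: xzp glih rqfof dju omz zme wbzd
Hunk 3: at line 1 remove [glih] add [pwsm,nec] -> 8 lines: xzp pwsm nec rqfof dju omz zme wbzd
Hunk 4: at line 2 remove [rqfof,dju,omz] add [hoas,kykx,kmwx] -> 8 lines: xzp pwsm nec hoas kykx kmwx zme wbzd
Hunk 5: at line 3 remove [kykx] add [qag,gkgel] -> 9 lines: xzp pwsm nec hoas qag gkgel kmwx zme wbzd
Final line count: 9

Answer: 9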